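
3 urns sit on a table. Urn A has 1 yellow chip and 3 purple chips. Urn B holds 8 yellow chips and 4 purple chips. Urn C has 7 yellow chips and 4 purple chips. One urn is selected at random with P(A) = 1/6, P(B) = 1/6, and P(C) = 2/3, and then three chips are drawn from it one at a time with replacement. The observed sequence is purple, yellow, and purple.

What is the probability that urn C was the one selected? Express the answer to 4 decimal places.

Compute the likelihood of the observed sequence for each case: P(data | urn A) = (3/4)(1/4)(3/4) = 0.14062; P(data | urn B) = (4/12)(8/12)(4/12) = 0.074074; P(data | urn C) = (4/11)(7/11)(4/11) = 0.084147.
The prior-weighted likelihoods are 1/6 · 0.14062 = 0.023438, 1/6 · 0.074074 = 0.012346, 2/3 · 0.084147 = 0.056098; with total 0.091881.
Therefore the posterior P(urn C | data) = (0.056098) / (0.091881) = 0.61055.

0.6106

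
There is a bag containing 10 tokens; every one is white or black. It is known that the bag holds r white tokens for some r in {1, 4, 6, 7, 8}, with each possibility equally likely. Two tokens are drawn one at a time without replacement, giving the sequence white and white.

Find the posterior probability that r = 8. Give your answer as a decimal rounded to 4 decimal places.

The likelihood of the observed sequence under each hypothesis: P(data | r = 1) = (1/10)(0/9) = 0; P(data | r = 4) = (4/10)(3/9) = 2/15; P(data | r = 6) = (6/10)(5/9) = 1/3; P(data | r = 7) = (7/10)(6/9) = 7/15; P(data | r = 8) = (8/10)(7/9) = 28/45.
Weighting by the prior gives 1/5 · 0 = 0, 1/5 · 2/15 = 2/75, 1/5 · 1/3 = 1/15, 1/5 · 7/15 = 7/75, 1/5 · 28/45 = 28/225; these sum to 14/45.
So P(r = 8 | data) = (28/225) / (14/45) = 2/5.

0.4000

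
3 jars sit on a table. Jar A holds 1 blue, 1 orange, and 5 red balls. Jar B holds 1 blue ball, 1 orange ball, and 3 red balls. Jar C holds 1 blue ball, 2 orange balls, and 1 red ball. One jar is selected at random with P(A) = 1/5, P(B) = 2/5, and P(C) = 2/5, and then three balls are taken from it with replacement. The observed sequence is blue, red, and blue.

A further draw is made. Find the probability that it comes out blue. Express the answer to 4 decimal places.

0.2078

Under each hypothesis, the probability of the observed sequence is: P(data | jar A) = (1/7)(5/7)(1/7) = 0.014577; P(data | jar B) = (1/5)(3/5)(1/5) = 0.024; P(data | jar C) = (1/4)(1/4)(1/4) = 0.015625.
Weighting by the prior gives 1/5 · 0.014577 = 0.0029155, 2/5 · 0.024 = 0.0096, 2/5 · 0.015625 = 0.00625; these sum to 0.018765.
Normalising, the posterior is P(jar A | data) = 0.15536, P(jar B | data) = 0.51158, P(jar C | data) = 0.33306.
So P(blue next | data) = Σ P(blue next | H) P(H | data) = (1/7)(0.15536) + (1/5)(0.51158) + (1/4)(0.33306) = 0.20778.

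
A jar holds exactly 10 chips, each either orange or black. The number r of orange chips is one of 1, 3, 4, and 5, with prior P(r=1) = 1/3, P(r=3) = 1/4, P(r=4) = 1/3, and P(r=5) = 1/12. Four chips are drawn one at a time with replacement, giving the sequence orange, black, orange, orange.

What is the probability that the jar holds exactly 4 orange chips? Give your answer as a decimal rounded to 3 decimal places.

The likelihood of the observed sequence under each hypothesis: P(data | r = 1) = (1/10)(9/10)(1/10)(1/10) = 0.0009; P(data | r = 3) = (3/10)(7/10)(3/10)(3/10) = 0.0189; P(data | r = 4) = (4/10)(6/10)(4/10)(4/10) = 0.0384; P(data | r = 5) = (5/10)(5/10)(5/10)(5/10) = 0.0625.
Multiplying each by its prior: 1/3 · 0.0009 = 0.0003, 1/4 · 0.0189 = 0.004725, 1/3 · 0.0384 = 0.0128, 1/12 · 0.0625 = 0.0052083; with total 0.023033.
Hence P(r = 4 | data) = (0.0128) / (0.023033) = 0.55572.

0.556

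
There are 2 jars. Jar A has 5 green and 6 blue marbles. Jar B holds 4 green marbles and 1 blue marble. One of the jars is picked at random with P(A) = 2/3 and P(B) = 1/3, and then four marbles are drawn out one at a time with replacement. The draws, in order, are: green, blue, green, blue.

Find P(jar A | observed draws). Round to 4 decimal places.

0.8277

Under each hypothesis, the probability of the observed sequence is: P(data | jar A) = (5/11)(6/11)(5/11)(6/11) = 0.061471; P(data | jar B) = (4/5)(1/5)(4/5)(1/5) = 0.0256.
The prior-weighted likelihoods are 2/3 · 0.061471 = 0.040981, 1/3 · 0.0256 = 0.0085333; summing to 0.049514.
By Bayes' rule, P(jar A | data) = (0.040981) / (0.049514) = 0.82766.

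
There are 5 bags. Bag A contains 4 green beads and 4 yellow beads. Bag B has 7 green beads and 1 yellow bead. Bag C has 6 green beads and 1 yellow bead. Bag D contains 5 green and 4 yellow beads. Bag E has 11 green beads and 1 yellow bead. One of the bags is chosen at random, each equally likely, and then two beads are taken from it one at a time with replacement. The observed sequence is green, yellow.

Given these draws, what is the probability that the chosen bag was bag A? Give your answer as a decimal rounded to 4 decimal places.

0.3105

The likelihood of the observed sequence under each hypothesis: P(data | bag A) = (4/8)(4/8) = 0.25; P(data | bag B) = (7/8)(1/8) = 0.10938; P(data | bag C) = (6/7)(1/7) = 0.12245; P(data | bag D) = (5/9)(4/9) = 0.24691; P(data | bag E) = (11/12)(1/12) = 0.076389.
The prior-weighted likelihoods are 1/5 · 0.25 = 0.05, 1/5 · 0.10938 = 0.021875, 1/5 · 0.12245 = 0.02449, 1/5 · 0.24691 = 0.049383, 1/5 · 0.076389 = 0.015278; with total 0.16103.
Hence P(bag A | data) = (0.05) / (0.16103) = 0.31051.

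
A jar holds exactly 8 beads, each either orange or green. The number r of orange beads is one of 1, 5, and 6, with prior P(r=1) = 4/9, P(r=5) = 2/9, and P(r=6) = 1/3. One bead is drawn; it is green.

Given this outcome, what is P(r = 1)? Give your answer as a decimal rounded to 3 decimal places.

0.700

Compute the likelihood of this draw for each case: P(data | r = 1) = (7/8) = 7/8; P(data | r = 5) = (3/8) = 3/8; P(data | r = 6) = (2/8) = 1/4.
Weighting by the prior gives 4/9 · 7/8 = 7/18, 2/9 · 3/8 = 1/12, 1/3 · 1/4 = 1/12; these sum to 5/9.
Therefore the posterior P(r = 1 | data) = (7/18) / (5/9) = 7/10.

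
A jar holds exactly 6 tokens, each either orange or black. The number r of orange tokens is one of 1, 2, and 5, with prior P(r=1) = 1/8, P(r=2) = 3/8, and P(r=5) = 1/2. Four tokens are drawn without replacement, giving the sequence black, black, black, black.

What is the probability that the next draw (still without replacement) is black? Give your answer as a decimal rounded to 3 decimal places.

Compute the likelihood of the observed sequence for each case: P(data | r = 1) = (5/6)(4/5)(3/4)(2/3) = 1/3; P(data | r = 2) = (4/6)(3/5)(2/4)(1/3) = 1/15; P(data | r = 5) = (1/6)(0/5) = 0.
Weighting by the prior gives 1/8 · 1/3 = 1/24, 3/8 · 1/15 = 1/40, 1/2 · 0 = 0; these sum to 1/15.
Normalising, the posterior is P(r = 1 | data) = 5/8, P(r = 2 | data) = 3/8, P(r = 5 | data) = 0.
Averaging over the posterior, P(black next | data) = (1/2)(5/8) + (0)(3/8) = 5/16.

0.313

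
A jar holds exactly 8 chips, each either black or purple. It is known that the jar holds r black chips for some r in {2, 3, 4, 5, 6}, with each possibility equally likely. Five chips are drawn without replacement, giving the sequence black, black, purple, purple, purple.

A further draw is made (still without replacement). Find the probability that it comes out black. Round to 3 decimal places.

Compute the likelihood of the observed sequence for each case: P(data | r = 2) = (2/8)(1/7)(6/6)(5/5)(4/4) = 1/28; P(data | r = 3) = (3/8)(2/7)(5/6)(4/5)(3/4) = 3/56; P(data | r = 4) = (4/8)(3/7)(4/6)(3/5)(2/4) = 3/70; P(data | r = 5) = (5/8)(4/7)(3/6)(2/5)(1/4) = 1/56; P(data | r = 6) = (6/8)(5/7)(2/6)(1/5)(0/4) = 0.
The prior-weighted likelihoods are 1/5 · 1/28 = 1/140, 1/5 · 3/56 = 3/280, 1/5 · 3/70 = 3/350, 1/5 · 1/56 = 1/280, 1/5 · 0 = 0; these sum to 3/100.
Dividing through by the total gives posterior P(r = 2 | data) = 5/21, P(r = 3 | data) = 5/14, P(r = 4 | data) = 2/7, P(r = 5 | data) = 5/42, P(r = 6 | data) = 0.
The predictive probability is P(black next | data) = (0)(5/21) + (1/3)(5/14) + (2/3)(2/7) + (1)(5/42) = 3/7.

0.429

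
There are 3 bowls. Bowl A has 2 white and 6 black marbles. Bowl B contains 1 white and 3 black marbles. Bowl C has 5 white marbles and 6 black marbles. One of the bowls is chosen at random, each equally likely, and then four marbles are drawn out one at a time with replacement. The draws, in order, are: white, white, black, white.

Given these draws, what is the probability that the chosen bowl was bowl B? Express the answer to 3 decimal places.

0.157

The likelihood of the observed sequence under each hypothesis: P(data | bowl A) = (2/8)(2/8)(6/8)(2/8) = 0.011719; P(data | bowl B) = (1/4)(1/4)(3/4)(1/4) = 0.011719; P(data | bowl C) = (5/11)(5/11)(6/11)(5/11) = 0.051226.
The prior-weighted likelihoods are 1/3 · 0.011719 = 0.0039062, 1/3 · 0.011719 = 0.0039062, 1/3 · 0.051226 = 0.017075; summing to 0.024888.
Therefore the posterior P(bowl B | data) = (0.0039062) / (0.024888) = 0.15695.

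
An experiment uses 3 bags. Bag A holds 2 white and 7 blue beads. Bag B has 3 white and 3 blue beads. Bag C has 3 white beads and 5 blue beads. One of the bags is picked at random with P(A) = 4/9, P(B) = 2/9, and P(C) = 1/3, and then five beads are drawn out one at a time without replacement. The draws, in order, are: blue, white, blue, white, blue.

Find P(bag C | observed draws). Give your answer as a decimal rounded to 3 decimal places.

Compute the likelihood of the observed sequence for each case: P(data | bag A) = (7/9)(2/8)(6/7)(1/6)(5/5) = 0.027778; P(data | bag B) = (3/6)(3/5)(2/4)(2/3)(1/2) = 0.05; P(data | bag C) = (5/8)(3/7)(4/6)(2/5)(3/4) = 0.053571.
Multiplying each by its prior: 4/9 · 0.027778 = 0.012346, 2/9 · 0.05 = 0.011111, 1/3 · 0.053571 = 0.017857; with total 0.041314.
Hence P(bag C | data) = (0.017857) / (0.041314) = 0.43223.

0.432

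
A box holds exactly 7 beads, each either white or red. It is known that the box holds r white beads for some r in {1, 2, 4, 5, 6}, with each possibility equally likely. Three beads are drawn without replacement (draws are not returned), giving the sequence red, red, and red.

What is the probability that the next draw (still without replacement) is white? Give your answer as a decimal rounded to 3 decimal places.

0.355

For each hypothesis, P(data | H) works out to: P(data | r = 1) = (6/7)(5/6)(4/5) = 4/7; P(data | r = 2) = (5/7)(4/6)(3/5) = 2/7; P(data | r = 4) = (3/7)(2/6)(1/5) = 1/35; P(data | r = 5) = (2/7)(1/6)(0/5) = 0; P(data | r = 6) = (1/7)(0/6) = 0.
Weighting by the prior gives 1/5 · 4/7 = 4/35, 1/5 · 2/7 = 2/35, 1/5 · 1/35 = 1/175, 1/5 · 0 = 0, 1/5 · 0 = 0; with total 31/175.
Dividing through by the total gives posterior P(r = 1 | data) = 20/31, P(r = 2 | data) = 10/31, P(r = 4 | data) = 1/31, P(r = 5 | data) = 0, P(r = 6 | data) = 0.
Averaging over the posterior, P(white next | data) = (1/4)(20/31) + (1/2)(10/31) + (1)(1/31) = 11/31.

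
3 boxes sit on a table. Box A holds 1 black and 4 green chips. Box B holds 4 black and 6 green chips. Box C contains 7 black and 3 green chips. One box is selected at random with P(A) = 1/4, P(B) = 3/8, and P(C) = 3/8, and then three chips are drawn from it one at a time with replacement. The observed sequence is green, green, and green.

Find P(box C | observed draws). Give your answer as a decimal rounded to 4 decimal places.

Under each hypothesis, the probability of the observed sequence is: P(data | box A) = (4/5)(4/5)(4/5) = 0.512; P(data | box B) = (6/10)(6/10)(6/10) = 0.216; P(data | box C) = (3/10)(3/10)(3/10) = 0.027.
The prior-weighted likelihoods are 1/4 · 0.512 = 0.128, 3/8 · 0.216 = 0.081, 3/8 · 0.027 = 0.010125; these sum to 0.21912.
By Bayes' rule, P(box C | data) = (0.010125) / (0.21912) = 0.046207.

0.0462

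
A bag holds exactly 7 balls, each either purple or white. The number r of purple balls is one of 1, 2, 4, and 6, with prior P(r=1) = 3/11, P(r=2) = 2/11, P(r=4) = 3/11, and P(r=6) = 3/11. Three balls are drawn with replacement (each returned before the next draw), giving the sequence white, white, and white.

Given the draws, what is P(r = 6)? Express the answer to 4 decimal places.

0.0031

Compute the likelihood of the observed sequence for each case: P(data | r = 1) = (6/7)(6/7)(6/7) = 0.62974; P(data | r = 2) = (5/7)(5/7)(5/7) = 0.36443; P(data | r = 4) = (3/7)(3/7)(3/7) = 0.078717; P(data | r = 6) = (1/7)(1/7)(1/7) = 0.0029155.
Multiplying each by its prior: 3/11 · 0.62974 = 0.17175, 2/11 · 0.36443 = 0.06626, 3/11 · 0.078717 = 0.021468, 3/11 · 0.0029155 = 0.00079512; with total 0.26027.
Hence P(r = 6 | data) = (0.00079512) / (0.26027) = 0.003055.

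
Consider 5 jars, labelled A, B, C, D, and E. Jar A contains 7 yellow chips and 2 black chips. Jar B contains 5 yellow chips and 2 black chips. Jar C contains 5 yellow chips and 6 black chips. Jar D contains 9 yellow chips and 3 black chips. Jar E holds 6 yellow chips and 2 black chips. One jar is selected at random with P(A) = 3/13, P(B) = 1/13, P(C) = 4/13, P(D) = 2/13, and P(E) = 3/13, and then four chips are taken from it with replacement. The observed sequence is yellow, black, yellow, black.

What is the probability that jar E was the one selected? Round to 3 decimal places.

For each hypothesis, P(data | H) works out to: P(data | jar A) = (7/9)(2/9)(7/9)(2/9) = 0.029873; P(data | jar B) = (5/7)(2/7)(5/7)(2/7) = 0.041649; P(data | jar C) = (5/11)(6/11)(5/11)(6/11) = 0.061471; P(data | jar D) = (9/12)(3/12)(9/12)(3/12) = 0.035156; P(data | jar E) = (6/8)(2/8)(6/8)(2/8) = 0.035156.
The prior-weighted likelihoods are 3/13 · 0.029873 = 0.0068939, 1/13 · 0.041649 = 0.0032038, 4/13 · 0.061471 = 0.018914, 2/13 · 0.035156 = 0.0054087, 3/13 · 0.035156 = 0.008113; these sum to 0.042534.
By Bayes' rule, P(jar E | data) = (0.008113) / (0.042534) = 0.19074.

0.191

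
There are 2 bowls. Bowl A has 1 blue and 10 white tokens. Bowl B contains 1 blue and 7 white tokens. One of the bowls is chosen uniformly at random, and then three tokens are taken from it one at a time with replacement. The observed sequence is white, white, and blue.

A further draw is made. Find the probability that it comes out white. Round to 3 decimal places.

Compute the likelihood of the observed sequence for each case: P(data | bowl A) = (10/11)(10/11)(1/11) = 0.075131; P(data | bowl B) = (7/8)(7/8)(1/8) = 0.095703.
Multiplying each by its prior: 1/2 · 0.075131 = 0.037566, 1/2 · 0.095703 = 0.047852; these sum to 0.085417.
Dividing through by the total gives posterior P(bowl A | data) = 0.43979, P(bowl B | data) = 0.56021.
The predictive probability is P(white next | data) = (10/11)(0.43979) + (7/8)(0.56021) = 0.88999.

0.890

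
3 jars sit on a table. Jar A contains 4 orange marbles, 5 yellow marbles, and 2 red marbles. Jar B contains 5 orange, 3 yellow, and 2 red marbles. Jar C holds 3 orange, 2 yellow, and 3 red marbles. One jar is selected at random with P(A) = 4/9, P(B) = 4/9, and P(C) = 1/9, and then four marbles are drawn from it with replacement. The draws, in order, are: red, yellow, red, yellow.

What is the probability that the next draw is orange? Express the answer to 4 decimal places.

0.4045

Under each hypothesis, the probability of the observed sequence is: P(data | jar A) = (2/11)(5/11)(2/11)(5/11) = 0.0068301; P(data | jar B) = (2/10)(3/10)(2/10)(3/10) = 0.0036; P(data | jar C) = (3/8)(2/8)(3/8)(2/8) = 0.0087891.
Weighting by the prior gives 4/9 · 0.0068301 = 0.0030356, 4/9 · 0.0036 = 0.0016, 1/9 · 0.0087891 = 0.00097656; with total 0.0056122.
Dividing through by the total gives posterior P(jar A | data) = 0.5409, P(jar B | data) = 0.28509, P(jar C | data) = 0.17401.
Averaging over the posterior, P(orange next | data) = (4/11)(0.5409) + (1/2)(0.28509) + (3/8)(0.17401) = 0.40449.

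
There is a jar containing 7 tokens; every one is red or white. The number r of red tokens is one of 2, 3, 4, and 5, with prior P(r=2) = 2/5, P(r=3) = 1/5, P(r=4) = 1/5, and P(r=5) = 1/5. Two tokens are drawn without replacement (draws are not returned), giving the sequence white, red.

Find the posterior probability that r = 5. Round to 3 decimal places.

For each hypothesis, P(data | H) works out to: P(data | r = 2) = (5/7)(2/6) = 5/21; P(data | r = 3) = (4/7)(3/6) = 2/7; P(data | r = 4) = (3/7)(4/6) = 2/7; P(data | r = 5) = (2/7)(5/6) = 5/21.
Multiplying each by its prior: 2/5 · 5/21 = 2/21, 1/5 · 2/7 = 2/35, 1/5 · 2/7 = 2/35, 1/5 · 5/21 = 1/21; summing to 9/35.
By Bayes' rule, P(r = 5 | data) = (1/21) / (9/35) = 5/27.

0.185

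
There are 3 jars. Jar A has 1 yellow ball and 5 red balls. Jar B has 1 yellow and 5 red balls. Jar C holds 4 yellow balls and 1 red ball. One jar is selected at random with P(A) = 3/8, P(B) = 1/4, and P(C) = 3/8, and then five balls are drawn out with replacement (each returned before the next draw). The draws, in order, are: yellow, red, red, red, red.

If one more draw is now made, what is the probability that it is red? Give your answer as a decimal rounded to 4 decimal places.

For each hypothesis, P(data | H) works out to: P(data | jar A) = (1/6)(5/6)(5/6)(5/6)(5/6) = 0.080376; P(data | jar B) = (1/6)(5/6)(5/6)(5/6)(5/6) = 0.080376; P(data | jar C) = (4/5)(1/5)(1/5)(1/5)(1/5) = 0.00128.
Multiplying each by its prior: 3/8 · 0.080376 = 0.030141, 1/4 · 0.080376 = 0.020094, 3/8 · 0.00128 = 0.00048; with total 0.050715.
The posterior is then P(jar A | data) = 0.59432, P(jar B | data) = 0.39621, P(jar C | data) = 0.0094647.
The predictive probability is P(red next | data) = (5/6)(0.59432) + (5/6)(0.39621) + (1/5)(0.0094647) = 0.82734.

0.8273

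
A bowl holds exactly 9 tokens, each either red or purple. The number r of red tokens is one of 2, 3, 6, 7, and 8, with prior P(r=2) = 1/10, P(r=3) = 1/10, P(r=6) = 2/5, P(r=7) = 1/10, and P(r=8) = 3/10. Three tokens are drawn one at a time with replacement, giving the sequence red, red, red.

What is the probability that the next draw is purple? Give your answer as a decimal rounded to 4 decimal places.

Under each hypothesis, the probability of the observed sequence is: P(data | r = 2) = (2/9)(2/9)(2/9) = 0.010974; P(data | r = 3) = (3/9)(3/9)(3/9) = 0.037037; P(data | r = 6) = (6/9)(6/9)(6/9) = 0.2963; P(data | r = 7) = (7/9)(7/9)(7/9) = 0.47051; P(data | r = 8) = (8/9)(8/9)(8/9) = 0.70233.
Multiplying each by its prior: 1/10 · 0.010974 = 0.0010974, 1/10 · 0.037037 = 0.0037037, 2/5 · 0.2963 = 0.11852, 1/10 · 0.47051 = 0.047051, 3/10 · 0.70233 = 0.2107; with total 0.38107.
The posterior is then P(r = 2 | data) = 0.0028798, P(r = 3 | data) = 0.0097192, P(r = 6 | data) = 0.31102, P(r = 7 | data) = 0.12347, P(r = 8 | data) = 0.55292.
The predictive probability is P(purple next | data) = (7/9)(0.0028798) + (2/3)(0.0097192) + (1/3)(0.31102) + (2/9)(0.12347) + (1/9)(0.55292) = 0.20126.

0.2013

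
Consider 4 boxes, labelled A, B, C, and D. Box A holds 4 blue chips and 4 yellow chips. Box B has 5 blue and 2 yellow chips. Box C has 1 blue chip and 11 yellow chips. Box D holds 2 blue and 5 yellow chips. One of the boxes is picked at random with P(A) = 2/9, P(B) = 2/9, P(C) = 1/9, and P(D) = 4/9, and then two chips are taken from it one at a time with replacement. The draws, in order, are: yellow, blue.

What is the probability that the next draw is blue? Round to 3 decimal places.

0.434

For each hypothesis, P(data | H) works out to: P(data | box A) = (4/8)(4/8) = 0.25; P(data | box B) = (2/7)(5/7) = 0.20408; P(data | box C) = (11/12)(1/12) = 0.076389; P(data | box D) = (5/7)(2/7) = 0.20408.
The prior-weighted likelihoods are 2/9 · 0.25 = 0.055556, 2/9 · 0.20408 = 0.045351, 1/9 · 0.076389 = 0.0084877, 4/9 · 0.20408 = 0.090703; with total 0.2001.
Dividing through by the total gives posterior P(box A | data) = 0.27764, P(box B | data) = 0.22665, P(box C | data) = 0.042418, P(box D | data) = 0.45329.
Averaging over the posterior, P(blue next | data) = (1/2)(0.27764) + (5/7)(0.22665) + (1/12)(0.042418) + (2/7)(0.45329) = 0.43376.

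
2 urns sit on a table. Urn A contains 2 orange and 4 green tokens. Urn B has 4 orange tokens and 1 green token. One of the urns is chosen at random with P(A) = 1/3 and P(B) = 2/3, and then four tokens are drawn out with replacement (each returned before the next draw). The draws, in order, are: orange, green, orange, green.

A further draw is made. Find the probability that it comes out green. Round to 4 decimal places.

0.4291

For each hypothesis, P(data | H) works out to: P(data | urn A) = (2/6)(4/6)(2/6)(4/6) = 0.049383; P(data | urn B) = (4/5)(1/5)(4/5)(1/5) = 0.0256.
Weighting by the prior gives 1/3 · 0.049383 = 0.016461, 2/3 · 0.0256 = 0.017067; with total 0.033528.
Dividing through by the total gives posterior P(urn A | data) = 0.49097, P(urn B | data) = 0.50903.
So P(green next | data) = Σ P(green next | H) P(H | data) = (2/3)(0.49097) + (1/5)(0.50903) = 0.42912.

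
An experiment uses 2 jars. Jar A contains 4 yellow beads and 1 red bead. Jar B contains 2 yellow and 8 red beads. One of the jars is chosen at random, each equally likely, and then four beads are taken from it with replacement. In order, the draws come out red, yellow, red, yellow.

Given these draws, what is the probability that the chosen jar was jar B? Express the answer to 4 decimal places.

0.5000

The likelihood of the observed sequence under each hypothesis: P(data | jar A) = (1/5)(4/5)(1/5)(4/5) = 16/625; P(data | jar B) = (8/10)(2/10)(8/10)(2/10) = 16/625.
Multiplying each by its prior: 1/2 · 16/625 = 8/625, 1/2 · 16/625 = 8/625; summing to 16/625.
Therefore the posterior P(jar B | data) = (8/625) / (16/625) = 1/2.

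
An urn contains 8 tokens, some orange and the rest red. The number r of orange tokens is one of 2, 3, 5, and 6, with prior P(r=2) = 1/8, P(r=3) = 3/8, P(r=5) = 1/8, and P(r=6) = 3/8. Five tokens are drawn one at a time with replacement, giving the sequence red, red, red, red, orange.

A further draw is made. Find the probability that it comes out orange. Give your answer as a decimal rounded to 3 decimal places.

0.362

For each hypothesis, P(data | H) works out to: P(data | r = 2) = (6/8)(6/8)(6/8)(6/8)(2/8) = 0.079102; P(data | r = 3) = (5/8)(5/8)(5/8)(5/8)(3/8) = 0.05722; P(data | r = 5) = (3/8)(3/8)(3/8)(3/8)(5/8) = 0.01236; P(data | r = 6) = (2/8)(2/8)(2/8)(2/8)(6/8) = 0.0029297.
Weighting by the prior gives 1/8 · 0.079102 = 0.0098877, 3/8 · 0.05722 = 0.021458, 1/8 · 0.01236 = 0.001545, 3/8 · 0.0029297 = 0.0010986; these sum to 0.033989.
Normalising, the posterior is P(r = 2 | data) = 0.29091, P(r = 3 | data) = 0.63131, P(r = 5 | data) = 0.045455, P(r = 6 | data) = 0.032323.
Averaging over the posterior, P(orange next | data) = (1/4)(0.29091) + (3/8)(0.63131) + (5/8)(0.045455) + (3/4)(0.032323) = 0.36212.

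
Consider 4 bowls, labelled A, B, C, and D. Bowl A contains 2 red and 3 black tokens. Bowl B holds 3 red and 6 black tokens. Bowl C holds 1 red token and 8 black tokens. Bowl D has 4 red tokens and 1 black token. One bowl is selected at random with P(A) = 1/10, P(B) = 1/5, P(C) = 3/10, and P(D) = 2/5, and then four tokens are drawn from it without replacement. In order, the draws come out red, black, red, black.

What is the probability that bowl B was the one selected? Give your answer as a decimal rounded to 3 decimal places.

Under each hypothesis, the probability of the observed sequence is: P(data | bowl A) = (2/5)(3/4)(1/3)(2/2) = 0.1; P(data | bowl B) = (3/9)(6/8)(2/7)(5/6) = 0.059524; P(data | bowl C) = (1/9)(8/8)(0/7) = 0; P(data | bowl D) = (4/5)(1/4)(3/3)(0/2) = 0.
Multiplying each by its prior: 1/10 · 0.1 = 0.01, 1/5 · 0.059524 = 0.011905, 3/10 · 0 = 0, 2/5 · 0 = 0; with total 0.021905.
Hence P(bowl B | data) = (0.011905) / (0.021905) = 0.54348.

0.543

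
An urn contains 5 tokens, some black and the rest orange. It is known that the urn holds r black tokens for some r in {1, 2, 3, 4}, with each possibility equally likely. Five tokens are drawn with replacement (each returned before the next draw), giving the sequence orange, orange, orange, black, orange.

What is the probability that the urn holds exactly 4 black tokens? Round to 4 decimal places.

For each hypothesis, P(data | H) works out to: P(data | r = 1) = (4/5)(4/5)(4/5)(1/5)(4/5) = 0.08192; P(data | r = 2) = (3/5)(3/5)(3/5)(2/5)(3/5) = 0.05184; P(data | r = 3) = (2/5)(2/5)(2/5)(3/5)(2/5) = 0.01536; P(data | r = 4) = (1/5)(1/5)(1/5)(4/5)(1/5) = 0.00128.
Weighting by the prior gives 1/4 · 0.08192 = 0.02048, 1/4 · 0.05184 = 0.01296, 1/4 · 0.01536 = 0.00384, 1/4 · 0.00128 = 0.00032; with total 0.0376.
Hence P(r = 4 | data) = (0.00032) / (0.0376) = 0.0085106.

0.0085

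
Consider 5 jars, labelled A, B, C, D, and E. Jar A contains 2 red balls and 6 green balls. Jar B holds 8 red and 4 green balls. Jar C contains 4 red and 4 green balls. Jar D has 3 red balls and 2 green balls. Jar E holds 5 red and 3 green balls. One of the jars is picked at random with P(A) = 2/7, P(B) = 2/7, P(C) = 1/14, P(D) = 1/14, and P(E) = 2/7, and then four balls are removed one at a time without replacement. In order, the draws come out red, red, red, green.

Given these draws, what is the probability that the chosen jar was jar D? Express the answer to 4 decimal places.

0.0963

For each hypothesis, P(data | H) works out to: P(data | jar A) = (2/8)(1/7)(0/6) = 0; P(data | jar B) = (8/12)(7/11)(6/10)(4/9) = 0.11313; P(data | jar C) = (4/8)(3/7)(2/6)(4/5) = 0.057143; P(data | jar D) = (3/5)(2/4)(1/3)(2/2) = 0.1; P(data | jar E) = (5/8)(4/7)(3/6)(3/5) = 0.10714.
Weighting by the prior gives 2/7 · 0 = 0, 2/7 · 0.11313 = 0.032323, 1/14 · 0.057143 = 0.0040816, 1/14 · 0.1 = 0.0071429, 2/7 · 0.10714 = 0.030612; with total 0.07416.
Therefore the posterior P(jar D | data) = (0.0071429) / (0.07416) = 0.096317.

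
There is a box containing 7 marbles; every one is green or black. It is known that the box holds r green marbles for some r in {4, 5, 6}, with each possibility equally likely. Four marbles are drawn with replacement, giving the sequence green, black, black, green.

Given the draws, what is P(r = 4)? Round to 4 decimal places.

0.5143

Compute the likelihood of the observed sequence for each case: P(data | r = 4) = (4/7)(3/7)(3/7)(4/7) = 0.059975; P(data | r = 5) = (5/7)(2/7)(2/7)(5/7) = 0.041649; P(data | r = 6) = (6/7)(1/7)(1/7)(6/7) = 0.014994.
The prior-weighted likelihoods are 1/3 · 0.059975 = 0.019992, 1/3 · 0.041649 = 0.013883, 1/3 · 0.014994 = 0.0049979; with total 0.038873.
Therefore the posterior P(r = 4 | data) = (0.019992) / (0.038873) = 0.51429.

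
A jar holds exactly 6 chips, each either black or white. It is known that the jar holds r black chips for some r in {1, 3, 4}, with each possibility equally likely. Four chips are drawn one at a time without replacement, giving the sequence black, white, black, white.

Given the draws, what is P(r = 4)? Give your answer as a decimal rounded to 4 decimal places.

0.4000

For each hypothesis, P(data | H) works out to: P(data | r = 1) = (1/6)(5/5)(0/4) = 0; P(data | r = 3) = (3/6)(3/5)(2/4)(2/3) = 1/10; P(data | r = 4) = (4/6)(2/5)(3/4)(1/3) = 1/15.
Weighting by the prior gives 1/3 · 0 = 0, 1/3 · 1/10 = 1/30, 1/3 · 1/15 = 1/45; summing to 1/18.
Hence P(r = 4 | data) = (1/45) / (1/18) = 2/5.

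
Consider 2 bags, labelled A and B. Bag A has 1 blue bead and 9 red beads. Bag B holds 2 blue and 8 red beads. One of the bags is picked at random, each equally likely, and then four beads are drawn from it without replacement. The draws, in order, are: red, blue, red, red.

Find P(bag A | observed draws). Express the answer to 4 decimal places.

0.4286

The likelihood of the observed sequence under each hypothesis: P(data | bag A) = (9/10)(1/9)(8/8)(7/7) = 1/10; P(data | bag B) = (8/10)(2/9)(7/8)(6/7) = 2/15.
Weighting by the prior gives 1/2 · 1/10 = 1/20, 1/2 · 2/15 = 1/15; these sum to 7/60.
By Bayes' rule, P(bag A | data) = (1/20) / (7/60) = 3/7.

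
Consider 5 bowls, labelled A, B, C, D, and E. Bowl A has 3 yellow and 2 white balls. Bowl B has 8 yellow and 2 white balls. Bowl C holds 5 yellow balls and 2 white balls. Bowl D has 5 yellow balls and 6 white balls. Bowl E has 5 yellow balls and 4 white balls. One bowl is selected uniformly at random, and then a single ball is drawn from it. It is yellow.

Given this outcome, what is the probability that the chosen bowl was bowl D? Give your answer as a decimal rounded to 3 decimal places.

For each hypothesis, P(data | H) works out to: P(data | bowl A) = (3/5) = 0.6; P(data | bowl B) = (8/10) = 0.8; P(data | bowl C) = (5/7) = 0.71429; P(data | bowl D) = (5/11) = 0.45455; P(data | bowl E) = (5/9) = 0.55556.
The prior-weighted likelihoods are 1/5 · 0.6 = 0.12, 1/5 · 0.8 = 0.16, 1/5 · 0.71429 = 0.14286, 1/5 · 0.45455 = 0.090909, 1/5 · 0.55556 = 0.11111; with total 0.62488.
Hence P(bowl D | data) = (0.090909) / (0.62488) = 0.14548.

0.145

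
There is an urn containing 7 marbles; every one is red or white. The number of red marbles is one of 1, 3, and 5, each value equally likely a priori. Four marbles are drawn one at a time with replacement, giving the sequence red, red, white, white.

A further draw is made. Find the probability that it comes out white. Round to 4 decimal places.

0.5061

Compute the likelihood of the observed sequence for each case: P(data | r = 1) = (1/7)(1/7)(6/7)(6/7) = 0.014994; P(data | r = 3) = (3/7)(3/7)(4/7)(4/7) = 0.059975; P(data | r = 5) = (5/7)(5/7)(2/7)(2/7) = 0.041649.
Multiplying each by its prior: 1/3 · 0.014994 = 0.0049979, 1/3 · 0.059975 = 0.019992, 1/3 · 0.041649 = 0.013883; these sum to 0.038873.
The posterior is then P(r = 1 | data) = 0.12857, P(r = 3 | data) = 0.51429, P(r = 5 | data) = 0.35714.
Averaging over the posterior, P(white next | data) = (6/7)(0.12857) + (4/7)(0.51429) + (2/7)(0.35714) = 0.50612.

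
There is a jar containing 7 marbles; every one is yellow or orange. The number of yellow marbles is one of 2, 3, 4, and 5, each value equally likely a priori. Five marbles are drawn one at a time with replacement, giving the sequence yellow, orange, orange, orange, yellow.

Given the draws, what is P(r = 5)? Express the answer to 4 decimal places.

0.1171

The likelihood of the observed sequence under each hypothesis: P(data | r = 2) = (2/7)(5/7)(5/7)(5/7)(2/7) = 0.02975; P(data | r = 3) = (3/7)(4/7)(4/7)(4/7)(3/7) = 0.034271; P(data | r = 4) = (4/7)(3/7)(3/7)(3/7)(4/7) = 0.025704; P(data | r = 5) = (5/7)(2/7)(2/7)(2/7)(5/7) = 0.0119.
Weighting by the prior gives 1/4 · 0.02975 = 0.0074374, 1/4 · 0.034271 = 0.0085679, 1/4 · 0.025704 = 0.0064259, 1/4 · 0.0119 = 0.002975; summing to 0.025406.
By Bayes' rule, P(r = 5 | data) = (0.002975) / (0.025406) = 0.1171.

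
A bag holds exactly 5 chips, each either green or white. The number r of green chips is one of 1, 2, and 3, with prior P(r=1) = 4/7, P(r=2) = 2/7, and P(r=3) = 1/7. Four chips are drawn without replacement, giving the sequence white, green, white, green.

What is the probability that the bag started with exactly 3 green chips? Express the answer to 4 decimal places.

0.3333

Compute the likelihood of the observed sequence for each case: P(data | r = 1) = (4/5)(1/4)(3/3)(0/2) = 0; P(data | r = 2) = (3/5)(2/4)(2/3)(1/2) = 1/10; P(data | r = 3) = (2/5)(3/4)(1/3)(2/2) = 1/10.
Multiplying each by its prior: 4/7 · 0 = 0, 2/7 · 1/10 = 1/35, 1/7 · 1/10 = 1/70; these sum to 3/70.
So P(r = 3 | data) = (1/70) / (3/70) = 1/3.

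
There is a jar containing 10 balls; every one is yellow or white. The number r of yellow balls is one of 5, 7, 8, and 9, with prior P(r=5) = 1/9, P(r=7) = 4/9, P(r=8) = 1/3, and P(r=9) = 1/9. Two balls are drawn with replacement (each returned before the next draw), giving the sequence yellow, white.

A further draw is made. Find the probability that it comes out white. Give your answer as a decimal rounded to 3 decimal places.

0.290

The likelihood of the observed sequence under each hypothesis: P(data | r = 5) = (5/10)(5/10) = 1/4; P(data | r = 7) = (7/10)(3/10) = 21/100; P(data | r = 8) = (8/10)(2/10) = 4/25; P(data | r = 9) = (9/10)(1/10) = 9/100.
Weighting by the prior gives 1/9 · 1/4 = 1/36, 4/9 · 21/100 = 7/75, 1/3 · 4/25 = 4/75, 1/9 · 9/100 = 1/100; these sum to 83/450.
Dividing through by the total gives posterior P(r = 5 | data) = 25/166, P(r = 7 | data) = 42/83, P(r = 8 | data) = 24/83, P(r = 9 | data) = 9/166.
The predictive probability is P(white next | data) = (1/2)(25/166) + (3/10)(42/83) + (1/5)(24/83) + (1/10)(9/166) = 241/830.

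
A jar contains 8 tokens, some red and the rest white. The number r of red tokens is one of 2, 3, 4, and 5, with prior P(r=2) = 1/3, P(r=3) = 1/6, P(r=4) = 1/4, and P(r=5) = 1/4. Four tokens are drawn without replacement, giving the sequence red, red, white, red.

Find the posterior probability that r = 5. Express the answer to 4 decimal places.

0.6081

Under each hypothesis, the probability of the observed sequence is: P(data | r = 2) = (2/8)(1/7)(6/6)(0/5) = 0; P(data | r = 3) = (3/8)(2/7)(5/6)(1/5) = 1/56; P(data | r = 4) = (4/8)(3/7)(4/6)(2/5) = 2/35; P(data | r = 5) = (5/8)(4/7)(3/6)(3/5) = 3/28.
Weighting by the prior gives 1/3 · 0 = 0, 1/6 · 1/56 = 1/336, 1/4 · 2/35 = 1/70, 1/4 · 3/28 = 3/112; with total 37/840.
So P(r = 5 | data) = (3/112) / (37/840) = 45/74.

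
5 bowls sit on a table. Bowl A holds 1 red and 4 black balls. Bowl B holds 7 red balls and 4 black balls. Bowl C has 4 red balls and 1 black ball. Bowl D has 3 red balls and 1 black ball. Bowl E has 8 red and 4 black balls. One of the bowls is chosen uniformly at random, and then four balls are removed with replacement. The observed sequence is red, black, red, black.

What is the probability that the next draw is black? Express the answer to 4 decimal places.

The likelihood of the observed sequence under each hypothesis: P(data | bowl A) = (1/5)(4/5)(1/5)(4/5) = 0.0256; P(data | bowl B) = (7/11)(4/11)(7/11)(4/11) = 0.053548; P(data | bowl C) = (4/5)(1/5)(4/5)(1/5) = 0.0256; P(data | bowl D) = (3/4)(1/4)(3/4)(1/4) = 0.035156; P(data | bowl E) = (8/12)(4/12)(8/12)(4/12) = 0.049383.
Weighting by the prior gives 1/5 · 0.0256 = 0.00512, 1/5 · 0.053548 = 0.01071, 1/5 · 0.0256 = 0.00512, 1/5 · 0.035156 = 0.0070313, 1/5 · 0.049383 = 0.0098765; with total 0.037857.
The posterior is then P(bowl A | data) = 0.13524, P(bowl B | data) = 0.28289, P(bowl C | data) = 0.13524, P(bowl D | data) = 0.18573, P(bowl E | data) = 0.26089.
So P(black next | data) = Σ P(black next | H) P(H | data) = (4/5)(0.13524) + (4/11)(0.28289) + (1/5)(0.13524) + (1/4)(0.18573) + (1/3)(0.26089) = 0.37151.

0.3715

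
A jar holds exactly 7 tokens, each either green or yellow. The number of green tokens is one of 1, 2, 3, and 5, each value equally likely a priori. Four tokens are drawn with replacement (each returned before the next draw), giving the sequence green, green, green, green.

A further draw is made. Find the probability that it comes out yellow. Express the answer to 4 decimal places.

0.3280

Compute the likelihood of the observed sequence for each case: P(data | r = 1) = (1/7)(1/7)(1/7)(1/7) = 0.00041649; P(data | r = 2) = (2/7)(2/7)(2/7)(2/7) = 0.0066639; P(data | r = 3) = (3/7)(3/7)(3/7)(3/7) = 0.033736; P(data | r = 5) = (5/7)(5/7)(5/7)(5/7) = 0.26031.
Multiplying each by its prior: 1/4 · 0.00041649 = 0.00010412, 1/4 · 0.0066639 = 0.001666, 1/4 · 0.033736 = 0.008434, 1/4 · 0.26031 = 0.065077; these sum to 0.075281.
Normalising, the posterior is P(r = 1 | data) = 0.0013831, P(r = 2 | data) = 0.02213, P(r = 3 | data) = 0.11203, P(r = 5 | data) = 0.86445.
So P(yellow next | data) = Σ P(yellow next | H) P(H | data) = (6/7)(0.0013831) + (5/7)(0.02213) + (4/7)(0.11203) + (2/7)(0.86445) = 0.328.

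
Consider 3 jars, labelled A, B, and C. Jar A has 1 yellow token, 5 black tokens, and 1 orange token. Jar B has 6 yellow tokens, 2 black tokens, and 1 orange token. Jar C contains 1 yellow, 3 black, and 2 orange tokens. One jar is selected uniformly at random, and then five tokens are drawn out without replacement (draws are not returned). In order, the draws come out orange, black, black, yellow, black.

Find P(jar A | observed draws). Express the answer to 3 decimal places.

The likelihood of the observed sequence under each hypothesis: P(data | jar A) = (1/7)(5/6)(4/5)(1/4)(3/3) = 0.02381; P(data | jar B) = (1/9)(2/8)(1/7)(6/6)(0/5) = 0; P(data | jar C) = (2/6)(3/5)(2/4)(1/3)(1/2) = 0.016667.
Weighting by the prior gives 1/3 · 0.02381 = 0.0079365, 1/3 · 0 = 0, 1/3 · 0.016667 = 0.0055556; these sum to 0.013492.
By Bayes' rule, P(jar A | data) = (0.0079365) / (0.013492) = 0.58824.

0.588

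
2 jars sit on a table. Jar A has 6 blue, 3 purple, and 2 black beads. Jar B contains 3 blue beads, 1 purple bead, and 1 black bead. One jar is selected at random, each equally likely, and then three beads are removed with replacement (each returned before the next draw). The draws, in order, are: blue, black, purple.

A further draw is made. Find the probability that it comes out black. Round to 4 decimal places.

For each hypothesis, P(data | H) works out to: P(data | jar A) = (6/11)(2/11)(3/11) = 0.027047; P(data | jar B) = (3/5)(1/5)(1/5) = 0.024.
Weighting by the prior gives 1/2 · 0.027047 = 0.013524, 1/2 · 0.024 = 0.012; summing to 0.025524.
Normalising, the posterior is P(jar A | data) = 0.52985, P(jar B | data) = 0.47015.
The predictive probability is P(black next | data) = (2/11)(0.52985) + (1/5)(0.47015) = 0.19037.

0.1904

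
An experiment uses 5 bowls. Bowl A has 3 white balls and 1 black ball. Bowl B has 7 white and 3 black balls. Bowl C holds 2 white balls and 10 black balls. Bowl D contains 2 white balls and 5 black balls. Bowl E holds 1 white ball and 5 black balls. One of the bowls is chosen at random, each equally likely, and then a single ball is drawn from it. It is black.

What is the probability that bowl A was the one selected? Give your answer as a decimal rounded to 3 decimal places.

0.085

For each hypothesis, P(data | H) works out to: P(data | bowl A) = (1/4) = 0.25; P(data | bowl B) = (3/10) = 0.3; P(data | bowl C) = (10/12) = 0.83333; P(data | bowl D) = (5/7) = 0.71429; P(data | bowl E) = (5/6) = 0.83333.
The prior-weighted likelihoods are 1/5 · 0.25 = 0.05, 1/5 · 0.3 = 0.06, 1/5 · 0.83333 = 0.16667, 1/5 · 0.71429 = 0.14286, 1/5 · 0.83333 = 0.16667; these sum to 0.58619.
Hence P(bowl A | data) = (0.05) / (0.58619) = 0.085297.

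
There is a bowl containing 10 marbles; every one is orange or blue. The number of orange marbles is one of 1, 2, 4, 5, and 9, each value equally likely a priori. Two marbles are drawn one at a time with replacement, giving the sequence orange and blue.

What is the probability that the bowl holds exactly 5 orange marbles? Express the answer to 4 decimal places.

Compute the likelihood of the observed sequence for each case: P(data | r = 1) = (1/10)(9/10) = 9/100; P(data | r = 2) = (2/10)(8/10) = 4/25; P(data | r = 4) = (4/10)(6/10) = 6/25; P(data | r = 5) = (5/10)(5/10) = 1/4; P(data | r = 9) = (9/10)(1/10) = 9/100.
The prior-weighted likelihoods are 1/5 · 9/100 = 9/500, 1/5 · 4/25 = 4/125, 1/5 · 6/25 = 6/125, 1/5 · 1/4 = 1/20, 1/5 · 9/100 = 9/500; with total 83/500.
Therefore the posterior P(r = 5 | data) = (1/20) / (83/500) = 25/83.

0.3012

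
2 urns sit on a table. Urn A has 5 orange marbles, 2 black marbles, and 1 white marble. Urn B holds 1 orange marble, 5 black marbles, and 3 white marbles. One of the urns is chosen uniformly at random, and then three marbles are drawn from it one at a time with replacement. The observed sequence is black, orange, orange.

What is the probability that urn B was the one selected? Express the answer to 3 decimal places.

0.066

Compute the likelihood of the observed sequence for each case: P(data | urn A) = (2/8)(5/8)(5/8) = 0.097656; P(data | urn B) = (5/9)(1/9)(1/9) = 0.0068587.
Weighting by the prior gives 1/2 · 0.097656 = 0.048828, 1/2 · 0.0068587 = 0.0034294; these sum to 0.052257.
Hence P(urn B | data) = (0.0034294) / (0.052257) = 0.065624.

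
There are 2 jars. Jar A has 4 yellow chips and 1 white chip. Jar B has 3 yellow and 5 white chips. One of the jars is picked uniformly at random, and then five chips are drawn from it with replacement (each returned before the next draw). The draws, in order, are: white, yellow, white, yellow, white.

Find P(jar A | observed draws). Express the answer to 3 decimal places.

Under each hypothesis, the probability of the observed sequence is: P(data | jar A) = (1/5)(4/5)(1/5)(4/5)(1/5) = 0.00512; P(data | jar B) = (5/8)(3/8)(5/8)(3/8)(5/8) = 0.034332.
Multiplying each by its prior: 1/2 · 0.00512 = 0.00256, 1/2 · 0.034332 = 0.017166; these sum to 0.019726.
Hence P(jar A | data) = (0.00256) / (0.019726) = 0.12978.

0.130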